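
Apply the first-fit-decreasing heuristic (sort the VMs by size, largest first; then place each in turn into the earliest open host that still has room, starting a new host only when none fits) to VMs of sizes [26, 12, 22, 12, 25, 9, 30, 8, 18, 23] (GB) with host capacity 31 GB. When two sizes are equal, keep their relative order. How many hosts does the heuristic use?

Sorted descending: 30, 26, 25, 23, 22, 18, 12, 12, 9, 8.
  30 → host 1 (new)  [load 30/31]
  26 → host 2 (new)  [load 26/31]
  25 → host 3 (new)  [load 25/31]
  23 → host 4 (new)  [load 23/31]
  22 → host 5 (new)  [load 22/31]
  18 → host 6 (new)  [load 18/31]
  12 → host 6  [load 30/31]
  12 → host 7 (new)  [load 12/31]
  9 → host 5  [load 31/31]
  8 → host 4  [load 31/31]
7 hosts opened.

7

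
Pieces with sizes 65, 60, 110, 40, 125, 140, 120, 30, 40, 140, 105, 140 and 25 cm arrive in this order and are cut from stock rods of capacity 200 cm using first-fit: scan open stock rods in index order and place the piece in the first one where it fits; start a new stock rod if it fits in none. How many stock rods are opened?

  65 → stock rod 1 (new)  [load 65/200]
  60 → stock rod 1  [load 125/200]
  110 → stock rod 2 (new)  [load 110/200]
  40 → stock rod 1  [load 165/200]
  125 → stock rod 3 (new)  [load 125/200]
  140 → stock rod 4 (new)  [load 140/200]
  120 → stock rod 5 (new)  [load 120/200]
  30 → stock rod 1  [load 195/200]
  40 → stock rod 2  [load 150/200]
  140 → stock rod 6 (new)  [load 140/200]
  105 → stock rod 7 (new)  [load 105/200]
  140 → stock rod 8 (new)  [load 140/200]
  25 → stock rod 2  [load 175/200]
8 stock rods opened.

8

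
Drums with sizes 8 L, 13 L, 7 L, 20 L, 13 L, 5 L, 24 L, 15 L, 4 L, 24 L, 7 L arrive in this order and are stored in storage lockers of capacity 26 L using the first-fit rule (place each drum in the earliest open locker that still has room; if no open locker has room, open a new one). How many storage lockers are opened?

  8 → locker 1 (new)  [load 8/26]
  13 → locker 1  [load 21/26]
  7 → locker 2 (new)  [load 7/26]
  20 → locker 3 (new)  [load 20/26]
  13 → locker 2  [load 20/26]
  5 → locker 1  [load 26/26]
  24 → locker 4 (new)  [load 24/26]
  15 → locker 5 (new)  [load 15/26]
  4 → locker 2  [load 24/26]
  24 → locker 6 (new)  [load 24/26]
  7 → locker 5  [load 22/26]
6 storage lockers opened.

6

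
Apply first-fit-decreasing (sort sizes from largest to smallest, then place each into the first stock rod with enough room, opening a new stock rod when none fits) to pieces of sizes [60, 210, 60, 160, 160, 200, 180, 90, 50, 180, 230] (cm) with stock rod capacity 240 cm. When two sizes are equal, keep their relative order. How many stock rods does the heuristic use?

Sorted descending: 230, 210, 200, 180, 180, 160, 160, 90, 60, 60, 50.
  230 → stock rod 1 (new)  [load 230/240]
  210 → stock rod 2 (new)  [load 210/240]
  200 → stock rod 3 (new)  [load 200/240]
  180 → stock rod 4 (new)  [load 180/240]
  180 → stock rod 5 (new)  [load 180/240]
  160 → stock rod 6 (new)  [load 160/240]
  160 → stock rod 7 (new)  [load 160/240]
  90 → stock rod 8 (new)  [load 90/240]
  60 → stock rod 4  [load 240/240]
  60 → stock rod 5  [load 240/240]
  50 → stock rod 6  [load 210/240]
8 stock rods opened.

8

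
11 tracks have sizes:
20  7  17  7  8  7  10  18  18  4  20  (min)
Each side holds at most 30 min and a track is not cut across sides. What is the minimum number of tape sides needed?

Total = 20 + 20 + 18 + 18 + 17 + 10 + 8 + 7 + 7 + 7 + 4 = 136 min.
Lower bound: ⌈136/30⌉ = 5 tape sides.
A packing using 5 tape sides:
  side 1: 20 + 10 = 30
  side 2: 20 + 8 = 28
  side 3: 18 + 7 + 4 = 29
  side 4: 18 + 7 = 25
  side 5: 17 + 7 = 24
This matches the lower bound, so 5 is optimal.

5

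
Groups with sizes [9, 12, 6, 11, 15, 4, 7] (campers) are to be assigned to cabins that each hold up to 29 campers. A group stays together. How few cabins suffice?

3

Total = 15 + 12 + 11 + 9 + 7 + 6 + 4 = 64 campers.
Lower bound: ⌈64/29⌉ = 3 cabins.
A packing using 3 cabins:
  cabin 1: 15 + 12 = 27
  cabin 2: 11 + 9 + 7 = 27
  cabin 3: 6 + 4 = 10
This matches the lower bound, so 3 is optimal.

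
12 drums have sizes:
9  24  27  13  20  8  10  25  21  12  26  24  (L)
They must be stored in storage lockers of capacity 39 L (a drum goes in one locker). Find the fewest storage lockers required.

7

Total = 27 + 26 + 25 + 24 + 24 + 21 + 20 + 13 + 12 + 10 + 9 + 8 = 219 L.
Lower bound: ⌈219/39⌉ = 6 storage lockers.
Also, 7 drums each exceed 39/2 L, and no two of those can share a locker, so at least 7 storage lockers are needed.
A packing using 7 storage lockers:
  locker 1: 27 + 12 = 39
  locker 2: 26 + 13 = 39
  locker 3: 25 + 10 = 35
  locker 4: 24 + 9 = 33
  locker 5: 24 + 8 = 32
  locker 6: 21 = 21
  locker 7: 20 = 20
This matches the lower bound, so 7 is optimal.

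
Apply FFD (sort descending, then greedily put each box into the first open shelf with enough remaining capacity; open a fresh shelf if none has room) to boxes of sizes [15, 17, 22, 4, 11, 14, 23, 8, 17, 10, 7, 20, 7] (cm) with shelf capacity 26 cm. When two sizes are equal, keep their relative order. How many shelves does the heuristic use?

Sorted descending: 23, 22, 20, 17, 17, 15, 14, 11, 10, 8, 7, 7, 4.
  23 → shelf 1 (new)  [load 23/26]
  22 → shelf 2 (new)  [load 22/26]
  20 → shelf 3 (new)  [load 20/26]
  17 → shelf 4 (new)  [load 17/26]
  17 → shelf 5 (new)  [load 17/26]
  15 → shelf 6 (new)  [load 15/26]
  14 → shelf 7 (new)  [load 14/26]
  11 → shelf 6  [load 26/26]
  10 → shelf 7  [load 24/26]
  8 → shelf 4  [load 25/26]
  7 → shelf 5  [load 24/26]
  7 → shelf 8 (new)  [load 7/26]
  4 → shelf 2  [load 26/26]
8 shelves opened.

8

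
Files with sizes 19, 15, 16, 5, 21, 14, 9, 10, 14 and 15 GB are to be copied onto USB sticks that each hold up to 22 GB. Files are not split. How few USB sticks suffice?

Total = 21 + 19 + 16 + 15 + 15 + 14 + 14 + 10 + 9 + 5 = 138 GB.
Lower bound: ⌈138/22⌉ = 7 USB sticks.
A packing using 8 USB sticks:
  USB stick 1: 21 = 21
  USB stick 2: 19 = 19
  USB stick 3: 16 + 5 = 21
  USB stick 4: 15 = 15
  USB stick 5: 15 = 15
  USB stick 6: 14 = 14
  USB stick 7: 14 = 14
  USB stick 8: 10 + 9 = 19
No arrangement into 7 USB sticks stays within capacity, so 8 is optimal.

8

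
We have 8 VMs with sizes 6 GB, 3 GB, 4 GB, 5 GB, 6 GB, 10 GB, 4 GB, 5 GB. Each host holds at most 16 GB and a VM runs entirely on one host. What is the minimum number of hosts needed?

3

Total = 10 + 6 + 6 + 5 + 5 + 4 + 4 + 3 = 43 GB.
Lower bound: ⌈43/16⌉ = 3 hosts.
A packing using 3 hosts:
  host 1: 10 + 6 = 16
  host 2: 6 + 5 + 5 = 16
  host 3: 4 + 4 + 3 = 11
This matches the lower bound, so 3 is optimal.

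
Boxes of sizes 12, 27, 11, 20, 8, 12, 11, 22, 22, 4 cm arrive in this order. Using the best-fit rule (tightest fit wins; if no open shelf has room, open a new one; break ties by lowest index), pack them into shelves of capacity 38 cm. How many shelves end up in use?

5

  12 → shelf 1 (new)  [load 12/38]
  27 → shelf 2 (new)  [load 27/38]
  11 → shelf 2  [load 38/38]
  20 → shelf 1  [load 32/38]
  8 → shelf 3 (new)  [load 8/38]
  12 → shelf 3  [load 20/38]
  11 → shelf 3  [load 31/38]
  22 → shelf 4 (new)  [load 22/38]
  22 → shelf 5 (new)  [load 22/38]
  4 → shelf 1  [load 36/38]
5 shelves opened.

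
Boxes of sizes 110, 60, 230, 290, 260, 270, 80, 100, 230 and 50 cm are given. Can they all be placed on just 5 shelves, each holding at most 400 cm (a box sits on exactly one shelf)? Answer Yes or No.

A valid assignment using 5 shelves:
  shelf 1: 290 + 110 = 400
  shelf 2: 270 + 100 = 370
  shelf 3: 260 + 80 + 60 = 400
  shelf 4: 230 + 50 = 280
  shelf 5: 230 = 230
Every load is within 400 cm, so 5 shelves suffice.

Yes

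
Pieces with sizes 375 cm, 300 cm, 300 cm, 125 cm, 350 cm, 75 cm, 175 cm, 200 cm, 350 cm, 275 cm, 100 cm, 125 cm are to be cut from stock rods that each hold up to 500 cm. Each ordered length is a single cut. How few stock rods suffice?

Total = 375 + 350 + 350 + 300 + 300 + 275 + 200 + 175 + 125 + 125 + 100 + 75 = 2750 cm.
Lower bound: ⌈2750/500⌉ = 6 stock rods.
A packing using 6 stock rods:
  stock rod 1: 375 + 125 = 500
  stock rod 2: 350 + 125 = 475
  stock rod 3: 350 + 100 = 450
  stock rod 4: 300 + 200 = 500
  stock rod 5: 300 + 175 = 475
  stock rod 6: 275 + 75 = 350
This matches the lower bound, so 6 is optimal.

6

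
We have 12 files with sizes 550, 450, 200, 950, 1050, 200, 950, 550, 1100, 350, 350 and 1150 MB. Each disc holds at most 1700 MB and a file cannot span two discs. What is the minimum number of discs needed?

Total = 1150 + 1100 + 1050 + 950 + 950 + 550 + 550 + 450 + 350 + 350 + 200 + 200 = 7850 MB.
Lower bound: ⌈7850/1700⌉ = 5 discs.
A packing using 5 discs:
  disc 1: 1150 + 550 = 1700
  disc 2: 1100 + 550 = 1650
  disc 3: 1050 + 450 + 200 = 1700
  disc 4: 950 + 350 + 350 = 1650
  disc 5: 950 + 200 = 1150
This matches the lower bound, so 5 is optimal.

5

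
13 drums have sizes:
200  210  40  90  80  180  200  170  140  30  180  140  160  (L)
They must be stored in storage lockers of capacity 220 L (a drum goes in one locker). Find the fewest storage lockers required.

10

Total = 210 + 200 + 200 + 180 + 180 + 170 + 160 + 140 + 140 + 90 + 80 + 40 + 30 = 1820 L.
Lower bound: ⌈1820/220⌉ = 9 storage lockers.
A packing using 10 storage lockers:
  locker 1: 210 = 210
  locker 2: 200 = 200
  locker 3: 200 = 200
  locker 4: 180 + 40 = 220
  locker 5: 180 + 30 = 210
  locker 6: 170 = 170
  locker 7: 160 = 160
  locker 8: 140 + 80 = 220
  locker 9: 140 = 140
  locker 10: 90 = 90
No arrangement into 9 storage lockers stays within capacity, so 10 is optimal.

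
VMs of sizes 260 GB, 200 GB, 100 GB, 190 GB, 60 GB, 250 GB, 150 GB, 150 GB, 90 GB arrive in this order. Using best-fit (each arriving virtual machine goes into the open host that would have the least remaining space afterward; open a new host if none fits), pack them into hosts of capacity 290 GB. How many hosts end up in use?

6

  260 → host 1 (new)  [load 260/290]
  200 → host 2 (new)  [load 200/290]
  100 → host 3 (new)  [load 100/290]
  190 → host 3  [load 290/290]
  60 → host 2  [load 260/290]
  250 → host 4 (new)  [load 250/290]
  150 → host 5 (new)  [load 150/290]
  150 → host 6 (new)  [load 150/290]
  90 → host 5  [load 240/290]
6 hosts opened.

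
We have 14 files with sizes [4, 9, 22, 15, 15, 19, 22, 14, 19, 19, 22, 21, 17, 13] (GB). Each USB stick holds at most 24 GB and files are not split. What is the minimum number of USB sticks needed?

12

Total = 22 + 22 + 22 + 21 + 19 + 19 + 19 + 17 + 15 + 15 + 14 + 13 + 9 + 4 = 231 GB.
Lower bound: ⌈231/24⌉ = 10 USB sticks.
Also, 12 files each exceed 12 GB, and no two of those can share a USB stick, so at least 12 USB sticks are needed.
A packing using 12 USB sticks:
  USB stick 1: 22 = 22
  USB stick 2: 22 = 22
  USB stick 3: 22 = 22
  USB stick 4: 21 = 21
  USB stick 5: 19 + 4 = 23
  USB stick 6: 19 = 19
  USB stick 7: 19 = 19
  USB stick 8: 17 = 17
  USB stick 9: 15 + 9 = 24
  USB stick 10: 15 = 15
  USB stick 11: 14 = 14
  USB stick 12: 13 = 13
This matches the lower bound, so 12 is optimal.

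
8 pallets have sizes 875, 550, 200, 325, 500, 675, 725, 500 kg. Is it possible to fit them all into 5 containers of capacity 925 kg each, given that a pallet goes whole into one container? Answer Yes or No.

Total = 4350 kg; ⌈4350/925⌉ = 5.
6 pallets each exceed half the capacity and cannot share a container, forcing at least 6 containers.
At least 6 containers are required, but only 5 are allowed.

No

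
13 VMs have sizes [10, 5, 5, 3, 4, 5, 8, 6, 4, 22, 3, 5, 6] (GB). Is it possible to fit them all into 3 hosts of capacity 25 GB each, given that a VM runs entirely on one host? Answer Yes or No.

Total = 86 GB; ⌈86/25⌉ = 4.
At least 4 hosts are required, but only 3 are allowed.

No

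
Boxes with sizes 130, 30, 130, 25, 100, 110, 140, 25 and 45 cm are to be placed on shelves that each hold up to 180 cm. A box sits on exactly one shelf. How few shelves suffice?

5

Total = 140 + 130 + 130 + 110 + 100 + 45 + 30 + 25 + 25 = 735 cm.
Lower bound: ⌈735/180⌉ = 5 shelves.
A packing using 5 shelves:
  shelf 1: 140 + 30 = 170
  shelf 2: 130 + 45 = 175
  shelf 3: 130 + 25 + 25 = 180
  shelf 4: 110 = 110
  shelf 5: 100 = 100
This matches the lower bound, so 5 is optimal.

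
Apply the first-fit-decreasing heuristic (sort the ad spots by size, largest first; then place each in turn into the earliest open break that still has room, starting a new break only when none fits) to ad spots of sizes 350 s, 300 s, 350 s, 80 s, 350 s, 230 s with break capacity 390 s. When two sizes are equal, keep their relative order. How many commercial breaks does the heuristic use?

5

Sorted descending: 350, 350, 350, 300, 230, 80.
  350 → break 1 (new)  [load 350/390]
  350 → break 2 (new)  [load 350/390]
  350 → break 3 (new)  [load 350/390]
  300 → break 4 (new)  [load 300/390]
  230 → break 5 (new)  [load 230/390]
  80 → break 4  [load 380/390]
5 commercial breaks opened.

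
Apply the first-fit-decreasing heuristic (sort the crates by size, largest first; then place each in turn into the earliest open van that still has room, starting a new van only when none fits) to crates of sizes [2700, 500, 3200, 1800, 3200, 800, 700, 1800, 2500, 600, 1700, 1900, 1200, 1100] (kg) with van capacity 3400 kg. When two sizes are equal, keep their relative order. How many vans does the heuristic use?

8

Sorted descending: 3200, 3200, 2700, 2500, 1900, 1800, 1800, 1700, 1200, 1100, 800, 700, 600, 500.
  3200 → van 1 (new)  [load 3200/3400]
  3200 → van 2 (new)  [load 3200/3400]
  2700 → van 3 (new)  [load 2700/3400]
  2500 → van 4 (new)  [load 2500/3400]
  1900 → van 5 (new)  [load 1900/3400]
  1800 → van 6 (new)  [load 1800/3400]
  1800 → van 7 (new)  [load 1800/3400]
  1700 → van 8 (new)  [load 1700/3400]
  1200 → van 5  [load 3100/3400]
  1100 → van 6  [load 2900/3400]
  800 → van 4  [load 3300/3400]
  700 → van 3  [load 3400/3400]
  600 → van 7  [load 2400/3400]
  500 → van 6  [load 3400/3400]
8 vans opened.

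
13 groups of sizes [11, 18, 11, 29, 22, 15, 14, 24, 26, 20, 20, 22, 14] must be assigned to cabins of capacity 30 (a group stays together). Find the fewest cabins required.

Total = 29 + 26 + 24 + 22 + 22 + 20 + 20 + 18 + 15 + 14 + 14 + 11 + 11 = 246.
Lower bound: ⌈246/30⌉ = 9 cabins.
A packing using 10 cabins:
  cabin 1: 29 = 29
  cabin 2: 26 = 26
  cabin 3: 24 = 24
  cabin 4: 22 = 22
  cabin 5: 22 = 22
  cabin 6: 20 = 20
  cabin 7: 20 = 20
  cabin 8: 18 + 11 = 29
  cabin 9: 15 + 14 = 29
  cabin 10: 14 + 11 = 25
No arrangement into 9 cabins stays within capacity, so 10 is optimal.

10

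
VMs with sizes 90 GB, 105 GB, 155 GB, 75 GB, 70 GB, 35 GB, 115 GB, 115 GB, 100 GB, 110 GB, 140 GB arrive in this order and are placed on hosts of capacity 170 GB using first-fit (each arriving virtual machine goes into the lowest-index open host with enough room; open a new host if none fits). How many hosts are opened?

8

  90 → host 1 (new)  [load 90/170]
  105 → host 2 (new)  [load 105/170]
  155 → host 3 (new)  [load 155/170]
  75 → host 1  [load 165/170]
  70 → host 4 (new)  [load 70/170]
  35 → host 2  [load 140/170]
  115 → host 5 (new)  [load 115/170]
  115 → host 6 (new)  [load 115/170]
  100 → host 4  [load 170/170]
  110 → host 7 (new)  [load 110/170]
  140 → host 8 (new)  [load 140/170]
8 hosts opened.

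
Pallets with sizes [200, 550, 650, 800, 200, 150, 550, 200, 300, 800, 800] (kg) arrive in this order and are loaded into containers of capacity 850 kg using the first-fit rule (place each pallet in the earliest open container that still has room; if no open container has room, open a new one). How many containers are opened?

7

  200 → container 1 (new)  [load 200/850]
  550 → container 1  [load 750/850]
  650 → container 2 (new)  [load 650/850]
  800 → container 3 (new)  [load 800/850]
  200 → container 2  [load 850/850]
  150 → container 4 (new)  [load 150/850]
  550 → container 4  [load 700/850]
  200 → container 5 (new)  [load 200/850]
  300 → container 5  [load 500/850]
  800 → container 6 (new)  [load 800/850]
  800 → container 7 (new)  [load 800/850]
7 containers opened.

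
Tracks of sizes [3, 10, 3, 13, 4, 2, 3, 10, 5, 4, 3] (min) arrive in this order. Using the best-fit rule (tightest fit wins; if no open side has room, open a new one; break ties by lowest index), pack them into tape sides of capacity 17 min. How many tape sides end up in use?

4

  3 → side 1 (new)  [load 3/17]
  10 → side 1  [load 13/17]
  3 → side 1  [load 16/17]
  13 → side 2 (new)  [load 13/17]
  4 → side 2  [load 17/17]
  2 → side 3 (new)  [load 2/17]
  3 → side 3  [load 5/17]
  10 → side 3  [load 15/17]
  5 → side 4 (new)  [load 5/17]
  4 → side 4  [load 9/17]
  3 → side 4  [load 12/17]
4 tape sides opened.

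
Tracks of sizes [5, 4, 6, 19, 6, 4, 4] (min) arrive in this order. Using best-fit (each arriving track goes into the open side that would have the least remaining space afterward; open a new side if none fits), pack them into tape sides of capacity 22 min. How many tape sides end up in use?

  5 → side 1 (new)  [load 5/22]
  4 → side 1  [load 9/22]
  6 → side 1  [load 15/22]
  19 → side 2 (new)  [load 19/22]
  6 → side 1  [load 21/22]
  4 → side 3 (new)  [load 4/22]
  4 → side 3  [load 8/22]
3 tape sides opened.

3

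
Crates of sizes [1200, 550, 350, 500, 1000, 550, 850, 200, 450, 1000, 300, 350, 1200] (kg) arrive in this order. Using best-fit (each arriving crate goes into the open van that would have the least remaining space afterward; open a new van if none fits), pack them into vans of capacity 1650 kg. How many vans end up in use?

6

  1200 → van 1 (new)  [load 1200/1650]
  550 → van 2 (new)  [load 550/1650]
  350 → van 1  [load 1550/1650]
  500 → van 2  [load 1050/1650]
  1000 → van 3 (new)  [load 1000/1650]
  550 → van 2  [load 1600/1650]
  850 → van 4 (new)  [load 850/1650]
  200 → van 3  [load 1200/1650]
  450 → van 3  [load 1650/1650]
  1000 → van 5 (new)  [load 1000/1650]
  300 → van 5  [load 1300/1650]
  350 → van 5  [load 1650/1650]
  1200 → van 6 (new)  [load 1200/1650]
6 vans opened.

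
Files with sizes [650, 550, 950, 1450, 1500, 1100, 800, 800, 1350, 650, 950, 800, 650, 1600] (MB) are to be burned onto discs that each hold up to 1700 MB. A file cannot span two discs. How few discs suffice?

Total = 1600 + 1500 + 1450 + 1350 + 1100 + 950 + 950 + 800 + 800 + 800 + 650 + 650 + 650 + 550 = 13800 MB.
Lower bound: ⌈13800/1700⌉ = 9 discs.
A packing using 9 discs:
  disc 1: 1600 = 1600
  disc 2: 1500 = 1500
  disc 3: 1450 = 1450
  disc 4: 1350 = 1350
  disc 5: 1100 + 550 = 1650
  disc 6: 950 + 650 = 1600
  disc 7: 950 + 650 = 1600
  disc 8: 800 + 800 = 1600
  disc 9: 800 + 650 = 1450
This matches the lower bound, so 9 is optimal.

9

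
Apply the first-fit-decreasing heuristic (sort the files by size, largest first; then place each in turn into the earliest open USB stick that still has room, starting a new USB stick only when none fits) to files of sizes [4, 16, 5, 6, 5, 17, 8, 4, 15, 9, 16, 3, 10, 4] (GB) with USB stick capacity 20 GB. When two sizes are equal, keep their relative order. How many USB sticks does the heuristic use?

7

Sorted descending: 17, 16, 16, 15, 10, 9, 8, 6, 5, 5, 4, 4, 4, 3.
  17 → USB stick 1 (new)  [load 17/20]
  16 → USB stick 2 (new)  [load 16/20]
  16 → USB stick 3 (new)  [load 16/20]
  15 → USB stick 4 (new)  [load 15/20]
  10 → USB stick 5 (new)  [load 10/20]
  9 → USB stick 5  [load 19/20]
  8 → USB stick 6 (new)  [load 8/20]
  6 → USB stick 6  [load 14/20]
  5 → USB stick 4  [load 20/20]
  5 → USB stick 6  [load 19/20]
  4 → USB stick 2  [load 20/20]
  4 → USB stick 3  [load 20/20]
  4 → USB stick 7 (new)  [load 4/20]
  3 → USB stick 1  [load 20/20]
7 USB sticks opened.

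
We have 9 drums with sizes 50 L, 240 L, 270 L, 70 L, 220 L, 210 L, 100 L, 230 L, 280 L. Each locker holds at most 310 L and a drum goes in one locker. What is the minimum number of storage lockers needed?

Total = 280 + 270 + 240 + 230 + 220 + 210 + 100 + 70 + 50 = 1670 L.
Lower bound: ⌈1670/310⌉ = 6 storage lockers.
A packing using 6 storage lockers:
  locker 1: 280 = 280
  locker 2: 270 = 270
  locker 3: 240 + 70 = 310
  locker 4: 230 + 50 = 280
  locker 5: 220 = 220
  locker 6: 210 + 100 = 310
This matches the lower bound, so 6 is optimal.

6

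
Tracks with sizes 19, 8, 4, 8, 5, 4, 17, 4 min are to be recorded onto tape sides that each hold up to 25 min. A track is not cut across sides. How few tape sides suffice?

3

Total = 19 + 17 + 8 + 8 + 5 + 4 + 4 + 4 = 69 min.
Lower bound: ⌈69/25⌉ = 3 tape sides.
A packing using 3 tape sides:
  side 1: 19 + 5 = 24
  side 2: 17 + 8 = 25
  side 3: 8 + 4 + 4 + 4 = 20
This matches the lower bound, so 3 is optimal.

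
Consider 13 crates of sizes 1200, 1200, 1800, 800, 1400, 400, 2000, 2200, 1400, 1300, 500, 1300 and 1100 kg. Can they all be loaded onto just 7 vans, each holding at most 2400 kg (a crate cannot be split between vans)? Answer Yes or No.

No

Total = 16600 kg; ⌈16600/2400⌉ = 7.
The bound of 7 does not rule out 7, but exhaustive search shows no assignment into 7 vans of capacity 2400 kg exists — the minimum is 8.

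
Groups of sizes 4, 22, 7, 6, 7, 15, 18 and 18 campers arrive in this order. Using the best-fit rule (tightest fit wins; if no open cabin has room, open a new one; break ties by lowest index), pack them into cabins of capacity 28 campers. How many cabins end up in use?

  4 → cabin 1 (new)  [load 4/28]
  22 → cabin 1  [load 26/28]
  7 → cabin 2 (new)  [load 7/28]
  6 → cabin 2  [load 13/28]
  7 → cabin 2  [load 20/28]
  15 → cabin 3 (new)  [load 15/28]
  18 → cabin 4 (new)  [load 18/28]
  18 → cabin 5 (new)  [load 18/28]
5 cabins opened.

5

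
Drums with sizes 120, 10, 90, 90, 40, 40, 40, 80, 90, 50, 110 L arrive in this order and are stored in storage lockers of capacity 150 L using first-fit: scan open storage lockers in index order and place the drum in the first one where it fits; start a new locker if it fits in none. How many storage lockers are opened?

  120 → locker 1 (new)  [load 120/150]
  10 → locker 1  [load 130/150]
  90 → locker 2 (new)  [load 90/150]
  90 → locker 3 (new)  [load 90/150]
  40 → locker 2  [load 130/150]
  40 → locker 3  [load 130/150]
  40 → locker 4 (new)  [load 40/150]
  80 → locker 4  [load 120/150]
  90 → locker 5 (new)  [load 90/150]
  50 → locker 5  [load 140/150]
  110 → locker 6 (new)  [load 110/150]
6 storage lockers opened.

6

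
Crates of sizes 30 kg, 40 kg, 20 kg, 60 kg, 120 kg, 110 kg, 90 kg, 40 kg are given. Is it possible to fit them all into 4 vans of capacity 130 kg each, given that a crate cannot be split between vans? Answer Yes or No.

Yes

A valid assignment using 4 vans:
  van 1: 120 = 120
  van 2: 110 + 20 = 130
  van 3: 90 + 40 = 130
  van 4: 60 + 40 + 30 = 130
Every load is within 130 kg, so 4 vans suffice.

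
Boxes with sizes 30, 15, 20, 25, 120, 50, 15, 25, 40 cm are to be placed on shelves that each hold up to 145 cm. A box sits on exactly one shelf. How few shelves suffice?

Total = 120 + 50 + 40 + 30 + 25 + 25 + 20 + 15 + 15 = 340 cm.
Lower bound: ⌈340/145⌉ = 3 shelves.
A packing using 3 shelves:
  shelf 1: 120 + 25 = 145
  shelf 2: 50 + 40 + 30 + 25 = 145
  shelf 3: 20 + 15 + 15 = 50
This matches the lower bound, so 3 is optimal.

3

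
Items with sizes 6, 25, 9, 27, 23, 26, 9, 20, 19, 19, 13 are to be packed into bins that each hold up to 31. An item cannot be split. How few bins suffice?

Total = 27 + 26 + 25 + 23 + 20 + 19 + 19 + 13 + 9 + 9 + 6 = 196.
Lower bound: ⌈196/31⌉ = 7 bins.
A packing using 8 bins:
  bin 1: 27 = 27
  bin 2: 26 = 26
  bin 3: 25 + 6 = 31
  bin 4: 23 = 23
  bin 5: 20 + 9 = 29
  bin 6: 19 + 9 = 28
  bin 7: 19 = 19
  bin 8: 13 = 13
No arrangement into 7 bins stays within capacity, so 8 is optimal.

8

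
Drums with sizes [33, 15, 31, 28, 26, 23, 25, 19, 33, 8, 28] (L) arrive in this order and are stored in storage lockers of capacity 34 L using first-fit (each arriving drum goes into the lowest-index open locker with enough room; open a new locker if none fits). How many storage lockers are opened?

  33 → locker 1 (new)  [load 33/34]
  15 → locker 2 (new)  [load 15/34]
  31 → locker 3 (new)  [load 31/34]
  28 → locker 4 (new)  [load 28/34]
  26 → locker 5 (new)  [load 26/34]
  23 → locker 6 (new)  [load 23/34]
  25 → locker 7 (new)  [load 25/34]
  19 → locker 2  [load 34/34]
  33 → locker 8 (new)  [load 33/34]
  8 → locker 5  [load 34/34]
  28 → locker 9 (new)  [load 28/34]
9 storage lockers opened.

9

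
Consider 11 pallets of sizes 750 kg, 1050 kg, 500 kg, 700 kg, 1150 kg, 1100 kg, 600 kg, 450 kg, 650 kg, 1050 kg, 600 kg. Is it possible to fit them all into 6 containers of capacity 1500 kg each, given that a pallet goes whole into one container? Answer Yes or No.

Total = 8600 kg; ⌈8600/1500⌉ = 6.
The bound of 6 does not rule out 6, but exhaustive search shows no assignment into 6 containers of capacity 1500 kg exists — the minimum is 7.

No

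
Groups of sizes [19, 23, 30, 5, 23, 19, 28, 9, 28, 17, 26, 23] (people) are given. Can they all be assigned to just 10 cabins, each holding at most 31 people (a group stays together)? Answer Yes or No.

Yes

A valid assignment using 10 cabins:
  cabin 1: 30 = 30
  cabin 2: 28 = 28
  cabin 3: 28 = 28
  cabin 4: 26 + 5 = 31
  cabin 5: 23 = 23
  cabin 6: 23 = 23
  cabin 7: 23 = 23
  cabin 8: 19 + 9 = 28
  cabin 9: 19 = 19
  cabin 10: 17 = 17
Every load is within 31 people, so 10 cabins suffice.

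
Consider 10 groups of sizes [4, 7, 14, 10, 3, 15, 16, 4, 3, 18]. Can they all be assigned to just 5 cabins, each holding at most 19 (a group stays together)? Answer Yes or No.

Total = 94; ⌈94/19⌉ = 5.
The bound of 5 does not rule out 5, but exhaustive search shows no assignment into 5 cabins of capacity 19 exists — the minimum is 6.

No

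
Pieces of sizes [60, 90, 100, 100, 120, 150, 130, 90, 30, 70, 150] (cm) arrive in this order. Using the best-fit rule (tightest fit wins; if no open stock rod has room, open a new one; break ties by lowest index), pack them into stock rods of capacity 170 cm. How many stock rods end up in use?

8

  60 → stock rod 1 (new)  [load 60/170]
  90 → stock rod 1  [load 150/170]
  100 → stock rod 2 (new)  [load 100/170]
  100 → stock rod 3 (new)  [load 100/170]
  120 → stock rod 4 (new)  [load 120/170]
  150 → stock rod 5 (new)  [load 150/170]
  130 → stock rod 6 (new)  [load 130/170]
  90 → stock rod 7 (new)  [load 90/170]
  30 → stock rod 6  [load 160/170]
  70 → stock rod 2  [load 170/170]
  150 → stock rod 8 (new)  [load 150/170]
8 stock rods opened.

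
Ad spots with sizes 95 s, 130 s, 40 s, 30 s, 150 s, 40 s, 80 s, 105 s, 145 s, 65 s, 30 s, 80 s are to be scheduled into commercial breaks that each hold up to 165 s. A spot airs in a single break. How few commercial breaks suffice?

7

Total = 150 + 145 + 130 + 105 + 95 + 80 + 80 + 65 + 40 + 40 + 30 + 30 = 990 s.
Lower bound: ⌈990/165⌉ = 6 commercial breaks.
A packing using 7 commercial breaks:
  break 1: 150 = 150
  break 2: 145 = 145
  break 3: 130 + 30 = 160
  break 4: 105 + 40 = 145
  break 5: 95 + 65 = 160
  break 6: 80 + 80 = 160
  break 7: 40 + 30 = 70
No arrangement into 6 commercial breaks stays within capacity, so 7 is optimal.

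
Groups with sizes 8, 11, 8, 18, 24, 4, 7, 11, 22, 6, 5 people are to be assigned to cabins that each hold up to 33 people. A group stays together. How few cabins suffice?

4

Total = 24 + 22 + 18 + 11 + 11 + 8 + 8 + 7 + 6 + 5 + 4 = 124 people.
Lower bound: ⌈124/33⌉ = 4 cabins.
A packing using 4 cabins:
  cabin 1: 24 + 8 = 32
  cabin 2: 22 + 11 = 33
  cabin 3: 18 + 11 + 4 = 33
  cabin 4: 8 + 7 + 6 + 5 = 26
This matches the lower bound, so 4 is optimal.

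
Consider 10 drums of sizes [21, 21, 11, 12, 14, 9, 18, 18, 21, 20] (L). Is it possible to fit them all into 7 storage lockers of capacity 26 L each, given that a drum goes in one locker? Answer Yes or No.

Total = 165 L; ⌈165/26⌉ = 7.
The bound of 7 does not rule out 7, but exhaustive search shows no assignment into 7 storage lockers of capacity 26 L exists — the minimum is 8.

No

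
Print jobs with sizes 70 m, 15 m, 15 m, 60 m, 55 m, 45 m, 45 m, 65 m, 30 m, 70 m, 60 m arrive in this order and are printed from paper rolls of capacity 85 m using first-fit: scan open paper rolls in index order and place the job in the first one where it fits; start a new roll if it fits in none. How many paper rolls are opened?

8

  70 → roll 1 (new)  [load 70/85]
  15 → roll 1  [load 85/85]
  15 → roll 2 (new)  [load 15/85]
  60 → roll 2  [load 75/85]
  55 → roll 3 (new)  [load 55/85]
  45 → roll 4 (new)  [load 45/85]
  45 → roll 5 (new)  [load 45/85]
  65 → roll 6 (new)  [load 65/85]
  30 → roll 3  [load 85/85]
  70 → roll 7 (new)  [load 70/85]
  60 → roll 8 (new)  [load 60/85]
8 paper rolls opened.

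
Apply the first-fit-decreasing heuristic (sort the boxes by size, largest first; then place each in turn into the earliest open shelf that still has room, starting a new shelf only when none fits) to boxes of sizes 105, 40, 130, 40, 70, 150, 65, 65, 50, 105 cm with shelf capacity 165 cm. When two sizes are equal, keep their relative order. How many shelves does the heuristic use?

Sorted descending: 150, 130, 105, 105, 70, 65, 65, 50, 40, 40.
  150 → shelf 1 (new)  [load 150/165]
  130 → shelf 2 (new)  [load 130/165]
  105 → shelf 3 (new)  [load 105/165]
  105 → shelf 4 (new)  [load 105/165]
  70 → shelf 5 (new)  [load 70/165]
  65 → shelf 5  [load 135/165]
  65 → shelf 6 (new)  [load 65/165]
  50 → shelf 3  [load 155/165]
  40 → shelf 4  [load 145/165]
  40 → shelf 6  [load 105/165]
6 shelves opened.

6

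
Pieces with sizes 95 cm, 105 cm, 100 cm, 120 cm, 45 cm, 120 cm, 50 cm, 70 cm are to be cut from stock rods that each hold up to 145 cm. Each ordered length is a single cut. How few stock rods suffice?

Total = 120 + 120 + 105 + 100 + 95 + 70 + 50 + 45 = 705 cm.
Lower bound: ⌈705/145⌉ = 5 stock rods.
A packing using 6 stock rods:
  stock rod 1: 120 = 120
  stock rod 2: 120 = 120
  stock rod 3: 105 = 105
  stock rod 4: 100 + 45 = 145
  stock rod 5: 95 + 50 = 145
  stock rod 6: 70 = 70
No arrangement into 5 stock rods stays within capacity, so 6 is optimal.

6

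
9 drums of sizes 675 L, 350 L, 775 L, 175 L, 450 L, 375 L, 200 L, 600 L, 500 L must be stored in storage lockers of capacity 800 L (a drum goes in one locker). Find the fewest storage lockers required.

Total = 775 + 675 + 600 + 500 + 450 + 375 + 350 + 200 + 175 = 4100 L.
Lower bound: ⌈4100/800⌉ = 6 storage lockers.
A packing using 6 storage lockers:
  locker 1: 775 = 775
  locker 2: 675 = 675
  locker 3: 600 + 200 = 800
  locker 4: 500 + 175 = 675
  locker 5: 450 + 350 = 800
  locker 6: 375 = 375
This matches the lower bound, so 6 is optimal.

6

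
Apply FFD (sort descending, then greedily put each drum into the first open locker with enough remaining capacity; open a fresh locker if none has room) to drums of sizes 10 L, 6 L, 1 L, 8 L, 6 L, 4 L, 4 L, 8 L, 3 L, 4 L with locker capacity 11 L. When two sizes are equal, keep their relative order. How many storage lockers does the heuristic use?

6

Sorted descending: 10, 8, 8, 6, 6, 4, 4, 4, 3, 1.
  10 → locker 1 (new)  [load 10/11]
  8 → locker 2 (new)  [load 8/11]
  8 → locker 3 (new)  [load 8/11]
  6 → locker 4 (new)  [load 6/11]
  6 → locker 5 (new)  [load 6/11]
  4 → locker 4  [load 10/11]
  4 → locker 5  [load 10/11]
  4 → locker 6 (new)  [load 4/11]
  3 → locker 2  [load 11/11]
  1 → locker 1  [load 11/11]
6 storage lockers opened.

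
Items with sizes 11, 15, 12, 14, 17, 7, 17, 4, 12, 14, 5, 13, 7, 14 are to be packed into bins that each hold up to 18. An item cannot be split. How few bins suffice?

11

Total = 17 + 17 + 15 + 14 + 14 + 14 + 13 + 12 + 12 + 11 + 7 + 7 + 5 + 4 = 162.
Lower bound: ⌈162/18⌉ = 9 bins.
Also, 10 items each exceed 9, and no two of those can share a bin, so at least 10 bins are needed.
A packing using 11 bins:
  bin 1: 17 = 17
  bin 2: 17 = 17
  bin 3: 15 = 15
  bin 4: 14 + 4 = 18
  bin 5: 14 = 14
  bin 6: 14 = 14
  bin 7: 13 + 5 = 18
  bin 8: 12 = 12
  bin 9: 12 = 12
  bin 10: 11 + 7 = 18
  bin 11: 7 = 7
No arrangement into 10 bins stays within capacity, so 11 is optimal.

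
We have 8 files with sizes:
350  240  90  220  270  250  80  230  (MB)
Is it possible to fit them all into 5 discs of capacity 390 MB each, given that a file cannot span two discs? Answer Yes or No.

Total = 1730 MB; ⌈1730/390⌉ = 5.
6 files each exceed half the capacity and cannot share a disc, forcing at least 6 discs.
At least 6 discs are required, but only 5 are allowed.

No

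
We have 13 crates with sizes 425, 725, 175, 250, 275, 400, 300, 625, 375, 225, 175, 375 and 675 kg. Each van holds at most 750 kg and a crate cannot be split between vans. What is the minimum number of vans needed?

7

Total = 725 + 675 + 625 + 425 + 400 + 375 + 375 + 300 + 275 + 250 + 225 + 175 + 175 = 5000 kg.
Lower bound: ⌈5000/750⌉ = 7 vans.
A packing using 7 vans:
  van 1: 725 = 725
  van 2: 675 = 675
  van 3: 625 = 625
  van 4: 425 + 300 = 725
  van 5: 400 + 175 + 175 = 750
  van 6: 375 + 375 = 750
  van 7: 275 + 250 + 225 = 750
This matches the lower bound, so 7 is optimal.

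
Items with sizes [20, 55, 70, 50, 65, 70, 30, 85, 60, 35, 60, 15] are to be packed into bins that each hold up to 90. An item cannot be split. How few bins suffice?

8

Total = 85 + 70 + 70 + 65 + 60 + 60 + 55 + 50 + 35 + 30 + 20 + 15 = 615.
Lower bound: ⌈615/90⌉ = 7 bins.
Also, 8 items each exceed 45, and no two of those can share a bin, so at least 8 bins are needed.
A packing using 8 bins:
  bin 1: 85 = 85
  bin 2: 70 + 20 = 90
  bin 3: 70 + 15 = 85
  bin 4: 65 = 65
  bin 5: 60 + 30 = 90
  bin 6: 60 = 60
  bin 7: 55 + 35 = 90
  bin 8: 50 = 50
This matches the lower bound, so 8 is optimal.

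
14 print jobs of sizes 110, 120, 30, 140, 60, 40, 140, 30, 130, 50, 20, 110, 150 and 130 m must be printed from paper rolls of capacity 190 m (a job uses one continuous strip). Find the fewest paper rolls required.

8

Total = 150 + 140 + 140 + 130 + 130 + 120 + 110 + 110 + 60 + 50 + 40 + 30 + 30 + 20 = 1260 m.
Lower bound: ⌈1260/190⌉ = 7 paper rolls.
Also, 8 print jobs each exceed 95 m, and no two of those can share a roll, so at least 8 paper rolls are needed.
A packing using 8 paper rolls:
  roll 1: 150 + 40 = 190
  roll 2: 140 + 50 = 190
  roll 3: 140 + 30 + 20 = 190
  roll 4: 130 + 60 = 190
  roll 5: 130 + 30 = 160
  roll 6: 120 = 120
  roll 7: 110 = 110
  roll 8: 110 = 110
This matches the lower bound, so 8 is optimal.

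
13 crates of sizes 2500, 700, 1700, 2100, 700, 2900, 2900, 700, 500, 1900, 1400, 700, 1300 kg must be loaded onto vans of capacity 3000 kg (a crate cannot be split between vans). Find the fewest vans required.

7

Total = 2900 + 2900 + 2500 + 2100 + 1900 + 1700 + 1400 + 1300 + 700 + 700 + 700 + 700 + 500 = 20000 kg.
Lower bound: ⌈20000/3000⌉ = 7 vans.
A packing using 7 vans:
  van 1: 2900 = 2900
  van 2: 2900 = 2900
  van 3: 2500 + 500 = 3000
  van 4: 2100 + 700 = 2800
  van 5: 1900 + 700 = 2600
  van 6: 1700 + 1300 = 3000
  van 7: 1400 + 700 + 700 = 2800
This matches the lower bound, so 7 is optimal.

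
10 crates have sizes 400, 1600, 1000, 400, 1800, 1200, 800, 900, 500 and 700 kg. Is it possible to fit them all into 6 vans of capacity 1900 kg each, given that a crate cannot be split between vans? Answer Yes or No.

Yes

A valid assignment using 6 vans:
  van 1: 1800 = 1800
  van 2: 1600 = 1600
  van 3: 1200 + 700 = 1900
  van 4: 1000 + 900 = 1900
  van 5: 800 + 500 + 400 = 1700
  van 6: 400 = 400
Every load is within 1900 kg, so 6 vans suffice.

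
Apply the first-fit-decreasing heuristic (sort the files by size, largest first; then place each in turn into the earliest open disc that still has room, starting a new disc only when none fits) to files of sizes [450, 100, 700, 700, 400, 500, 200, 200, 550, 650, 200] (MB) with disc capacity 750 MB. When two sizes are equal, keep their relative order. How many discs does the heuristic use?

Sorted descending: 700, 700, 650, 550, 500, 450, 400, 200, 200, 200, 100.
  700 → disc 1 (new)  [load 700/750]
  700 → disc 2 (new)  [load 700/750]
  650 → disc 3 (new)  [load 650/750]
  550 → disc 4 (new)  [load 550/750]
  500 → disc 5 (new)  [load 500/750]
  450 → disc 6 (new)  [load 450/750]
  400 → disc 7 (new)  [load 400/750]
  200 → disc 4  [load 750/750]
  200 → disc 5  [load 700/750]
  200 → disc 6  [load 650/750]
  100 → disc 3  [load 750/750]
7 discs opened.

7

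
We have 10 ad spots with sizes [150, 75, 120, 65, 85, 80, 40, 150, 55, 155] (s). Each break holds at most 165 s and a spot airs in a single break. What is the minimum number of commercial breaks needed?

7

Total = 155 + 150 + 150 + 120 + 85 + 80 + 75 + 65 + 55 + 40 = 975 s.
Lower bound: ⌈975/165⌉ = 6 commercial breaks.
A packing using 7 commercial breaks:
  break 1: 155 = 155
  break 2: 150 = 150
  break 3: 150 = 150
  break 4: 120 + 40 = 160
  break 5: 85 + 80 = 165
  break 6: 75 + 65 = 140
  break 7: 55 = 55
No arrangement into 6 commercial breaks stays within capacity, so 7 is optimal.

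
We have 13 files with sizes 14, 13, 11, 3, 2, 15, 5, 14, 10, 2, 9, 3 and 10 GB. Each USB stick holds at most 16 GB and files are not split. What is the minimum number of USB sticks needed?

8

Total = 15 + 14 + 14 + 13 + 11 + 10 + 10 + 9 + 5 + 3 + 3 + 2 + 2 = 111 GB.
Lower bound: ⌈111/16⌉ = 7 USB sticks.
Also, 8 files each exceed 8 GB, and no two of those can share a USB stick, so at least 8 USB sticks are needed.
A packing using 8 USB sticks:
  USB stick 1: 15 = 15
  USB stick 2: 14 + 2 = 16
  USB stick 3: 14 + 2 = 16
  USB stick 4: 13 + 3 = 16
  USB stick 5: 11 + 5 = 16
  USB stick 6: 10 + 3 = 13
  USB stick 7: 10 = 10
  USB stick 8: 9 = 9
This matches the lower bound, so 8 is optimal.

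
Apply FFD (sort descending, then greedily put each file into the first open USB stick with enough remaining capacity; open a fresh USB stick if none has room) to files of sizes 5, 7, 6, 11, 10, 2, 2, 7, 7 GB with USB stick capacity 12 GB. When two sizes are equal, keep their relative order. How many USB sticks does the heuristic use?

6

Sorted descending: 11, 10, 7, 7, 7, 6, 5, 2, 2.
  11 → USB stick 1 (new)  [load 11/12]
  10 → USB stick 2 (new)  [load 10/12]
  7 → USB stick 3 (new)  [load 7/12]
  7 → USB stick 4 (new)  [load 7/12]
  7 → USB stick 5 (new)  [load 7/12]
  6 → USB stick 6 (new)  [load 6/12]
  5 → USB stick 3  [load 12/12]
  2 → USB stick 2  [load 12/12]
  2 → USB stick 4  [load 9/12]
6 USB sticks opened.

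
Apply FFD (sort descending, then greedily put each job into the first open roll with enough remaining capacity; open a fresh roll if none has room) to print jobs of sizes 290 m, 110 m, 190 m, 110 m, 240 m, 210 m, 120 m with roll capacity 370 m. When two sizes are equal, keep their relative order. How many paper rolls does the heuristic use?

Sorted descending: 290, 240, 210, 190, 120, 110, 110.
  290 → roll 1 (new)  [load 290/370]
  240 → roll 2 (new)  [load 240/370]
  210 → roll 3 (new)  [load 210/370]
  190 → roll 4 (new)  [load 190/370]
  120 → roll 2  [load 360/370]
  110 → roll 3  [load 320/370]
  110 → roll 4  [load 300/370]
4 paper rolls opened.

4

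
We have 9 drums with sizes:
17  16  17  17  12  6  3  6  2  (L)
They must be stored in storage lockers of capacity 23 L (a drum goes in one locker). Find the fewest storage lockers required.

5

Total = 17 + 17 + 17 + 16 + 12 + 6 + 6 + 3 + 2 = 96 L.
Lower bound: ⌈96/23⌉ = 5 storage lockers.
A packing using 5 storage lockers:
  locker 1: 17 + 6 = 23
  locker 2: 17 + 6 = 23
  locker 3: 17 + 3 + 2 = 22
  locker 4: 16 = 16
  locker 5: 12 = 12
This matches the lower bound, so 5 is optimal.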